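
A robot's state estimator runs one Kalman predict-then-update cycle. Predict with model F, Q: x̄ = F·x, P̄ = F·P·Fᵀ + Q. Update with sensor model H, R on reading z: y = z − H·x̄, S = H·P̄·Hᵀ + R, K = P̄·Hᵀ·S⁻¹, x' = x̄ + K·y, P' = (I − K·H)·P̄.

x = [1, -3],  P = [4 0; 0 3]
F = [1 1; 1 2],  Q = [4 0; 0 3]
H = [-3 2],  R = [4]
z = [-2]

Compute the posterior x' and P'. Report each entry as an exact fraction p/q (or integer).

x̄ = F·x = [-2, -5]
P̄ = F·P·Fᵀ + Q = [11 10; 10 19]
y = z − H·x̄ = [2]
S = H·P̄·Hᵀ + R = [59]
K = P̄·Hᵀ·S⁻¹ = [-13/59; 8/59]
x' = x̄ + K·y = [-144/59, -279/59]
P' = (I − K·H)·P̄ = [480/59 694/59; 694/59 1057/59]

x' = [-144/59, -279/59]
P' = [480/59 694/59; 694/59 1057/59]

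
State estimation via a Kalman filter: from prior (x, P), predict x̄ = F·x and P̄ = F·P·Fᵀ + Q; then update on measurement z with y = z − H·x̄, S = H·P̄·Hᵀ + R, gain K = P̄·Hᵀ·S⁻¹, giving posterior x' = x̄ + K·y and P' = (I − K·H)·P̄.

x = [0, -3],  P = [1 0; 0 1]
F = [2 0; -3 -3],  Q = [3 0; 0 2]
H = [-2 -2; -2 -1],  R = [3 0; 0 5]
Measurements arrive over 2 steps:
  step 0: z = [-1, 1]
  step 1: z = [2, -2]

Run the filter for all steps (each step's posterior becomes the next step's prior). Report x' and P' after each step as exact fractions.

step 0: x̄ = F·x = [0, 9]
step 0: P̄ = F·P·Fᵀ + Q = [7 -6; -6 20]
step 0: y = z − H·x̄ = [17, 10]
step 0: S = H·P̄·Hᵀ + R = [63 32; 32 29]
step 0: K = P̄·Hᵀ·S⁻¹ = [18/73 -40/73; -556/803 392/803]
step 0: x' = x̄ + K·y = [-94/73, 1695/803]
step 0: P' = (I − K·H)·P̄ = [227/73 -254/73; -254/73 3628/803]
step 1: x̄ = F·x = [-188/73, -1983/803]
step 1: P̄ = F·P·Fᵀ + Q = [1127/73 162/73; 162/73 6439/803]
step 1: y = z − H·x̄ = [-6496/803, -7725/803]
step 1: S = H·P̄·Hᵀ + R = [92009/803 73158/803; 73158/803 67170/803]
step 1: K = P̄·Hᵀ·S⁻¹ = [8186/171887 -230770/515661; -77337/171887 351803/1031322]
step 1: x' = x̄ + K·y = [231126/171887, -725821/343774]
step 1: P' = (I − K·H)·P̄ = [1190687/515661 -1227524/515661; -1227524/515661 3151081/1031322]

step 0: x' = [-94/73, 1695/803], P' = [227/73 -254/73; -254/73 3628/803]
step 1: x' = [231126/171887, -725821/343774], P' = [1190687/515661 -1227524/515661; -1227524/515661 3151081/1031322]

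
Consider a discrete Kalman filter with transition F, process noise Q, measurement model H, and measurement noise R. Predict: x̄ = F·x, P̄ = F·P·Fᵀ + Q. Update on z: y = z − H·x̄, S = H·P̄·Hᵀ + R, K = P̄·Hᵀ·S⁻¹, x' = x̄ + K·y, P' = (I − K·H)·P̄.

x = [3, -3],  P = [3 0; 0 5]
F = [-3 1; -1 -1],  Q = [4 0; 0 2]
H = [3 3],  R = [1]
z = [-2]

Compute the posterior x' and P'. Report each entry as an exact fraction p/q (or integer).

x' = [-1764/487, 1428/487]
P' = [3132/487 -3092/487; -3092/487 3106/487]

x̄ = F·x = [-12, 0]
P̄ = F·P·Fᵀ + Q = [36 4; 4 10]
y = z − H·x̄ = [34]
S = H·P̄·Hᵀ + R = [487]
K = P̄·Hᵀ·S⁻¹ = [120/487; 42/487]
x' = x̄ + K·y = [-1764/487, 1428/487]
P' = (I − K·H)·P̄ = [3132/487 -3092/487; -3092/487 3106/487]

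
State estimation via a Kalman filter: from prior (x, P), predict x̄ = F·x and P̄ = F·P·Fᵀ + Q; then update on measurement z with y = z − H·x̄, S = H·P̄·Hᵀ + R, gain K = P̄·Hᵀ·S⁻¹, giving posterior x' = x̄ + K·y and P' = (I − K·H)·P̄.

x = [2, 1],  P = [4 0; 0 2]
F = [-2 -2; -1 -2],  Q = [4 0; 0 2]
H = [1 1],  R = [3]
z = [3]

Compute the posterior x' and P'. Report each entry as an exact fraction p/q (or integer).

x' = [10/7, 82/77]
P' = [20/7 -8/7; -8/7 178/77]

x̄ = F·x = [-6, -4]
P̄ = F·P·Fᵀ + Q = [28 16; 16 14]
y = z − H·x̄ = [13]
S = H·P̄·Hᵀ + R = [77]
K = P̄·Hᵀ·S⁻¹ = [4/7; 30/77]
x' = x̄ + K·y = [10/7, 82/77]
P' = (I − K·H)·P̄ = [20/7 -8/7; -8/7 178/77]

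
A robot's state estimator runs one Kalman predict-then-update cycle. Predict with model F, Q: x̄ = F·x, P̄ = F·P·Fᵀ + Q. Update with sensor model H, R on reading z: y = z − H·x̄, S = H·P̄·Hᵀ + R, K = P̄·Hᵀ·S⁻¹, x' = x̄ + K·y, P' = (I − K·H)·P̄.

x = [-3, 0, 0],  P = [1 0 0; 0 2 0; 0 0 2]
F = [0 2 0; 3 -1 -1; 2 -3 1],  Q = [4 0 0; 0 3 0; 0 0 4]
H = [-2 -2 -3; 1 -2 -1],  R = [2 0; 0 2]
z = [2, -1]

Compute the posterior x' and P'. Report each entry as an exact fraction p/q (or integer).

x' = [-11044/3599, -9420/3599, 11056/3599]
P' = [11788/3599 12208/3599 -15508/3599; 12208/3599 16336/3599 -18950/3599; -15508/3599 -18950/3599 23372/3599]

x̄ = F·x = [0, -9, -6]
P̄ = F·P·Fᵀ + Q = [12 -4 -12; -4 16 10; -12 10 28]
y = z − H·x̄ = [-34, -25]
S = H·P̄·Hᵀ + R = [310 208; 208 186]
K = P̄·Hᵀ·S⁻¹ = [-734/3599 1440/3599; -119/3599 -757/3599; -600/3599 -490/3599]
x' = x̄ + K·y = [-11044/3599, -9420/3599, 11056/3599]
P' = (I − K·H)·P̄ = [11788/3599 12208/3599 -15508/3599; 12208/3599 16336/3599 -18950/3599; -15508/3599 -18950/3599 23372/3599]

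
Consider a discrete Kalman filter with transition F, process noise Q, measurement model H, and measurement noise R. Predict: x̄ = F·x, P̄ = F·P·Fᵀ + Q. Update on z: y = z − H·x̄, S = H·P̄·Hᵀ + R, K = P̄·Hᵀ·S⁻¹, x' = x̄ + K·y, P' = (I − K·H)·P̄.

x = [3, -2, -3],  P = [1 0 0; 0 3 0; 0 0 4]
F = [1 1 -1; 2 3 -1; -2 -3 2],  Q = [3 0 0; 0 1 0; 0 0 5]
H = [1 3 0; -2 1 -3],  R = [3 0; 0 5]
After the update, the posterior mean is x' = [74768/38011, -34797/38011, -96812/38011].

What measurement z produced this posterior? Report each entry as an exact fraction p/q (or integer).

z = [-1, 3]

x̄ = F·x = [4, 3, -6]
P̄ = F·P·Fᵀ + Q = [11 15 -19; 15 36 -39; -19 -39 52]
S = H·P̄·Hᵀ + R = [428 419; 419 499]
K = P̄·Hᵀ·S⁻¹ = [6994/38011 -2064/38011; 9840/38011 1107/38011; -2081/38011 -10212/38011]
x' − x̄ = [-77276/38011, -148830/38011, 131254/38011] = K·y
y = (KᵀK)⁻¹·Kᵀ·(x' − x̄) = [-14, -10]
z = y + H·x̄ = [-14, -10] + [13, 13] = [-1, 3]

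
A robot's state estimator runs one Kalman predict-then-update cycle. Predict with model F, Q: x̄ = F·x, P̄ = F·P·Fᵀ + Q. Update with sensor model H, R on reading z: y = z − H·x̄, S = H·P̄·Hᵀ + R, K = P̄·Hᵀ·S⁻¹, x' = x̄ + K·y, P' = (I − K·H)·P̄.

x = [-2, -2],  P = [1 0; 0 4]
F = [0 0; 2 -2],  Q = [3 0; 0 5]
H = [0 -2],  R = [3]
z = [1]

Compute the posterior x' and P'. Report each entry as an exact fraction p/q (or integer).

x' = [0, -50/103]
P' = [3 0; 0 75/103]

x̄ = F·x = [0, 0]
P̄ = F·P·Fᵀ + Q = [3 0; 0 25]
y = z − H·x̄ = [1]
S = H·P̄·Hᵀ + R = [103]
K = P̄·Hᵀ·S⁻¹ = [0; -50/103]
x' = x̄ + K·y = [0, -50/103]
P' = (I − K·H)·P̄ = [3 0; 0 75/103]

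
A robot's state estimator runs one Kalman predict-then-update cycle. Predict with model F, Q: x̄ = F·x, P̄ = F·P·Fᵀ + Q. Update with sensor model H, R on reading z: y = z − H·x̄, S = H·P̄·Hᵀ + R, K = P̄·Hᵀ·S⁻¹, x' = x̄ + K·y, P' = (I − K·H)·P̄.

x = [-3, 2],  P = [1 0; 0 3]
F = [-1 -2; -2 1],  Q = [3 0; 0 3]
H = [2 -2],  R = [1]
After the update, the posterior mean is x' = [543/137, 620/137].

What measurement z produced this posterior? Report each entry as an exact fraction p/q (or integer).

x̄ = F·x = [-1, 8]
P̄ = F·P·Fᵀ + Q = [16 -4; -4 10]
S = H·P̄·Hᵀ + R = [137]
K = P̄·Hᵀ·S⁻¹ = [40/137; -28/137]
x' − x̄ = [680/137, -476/137] = K·y
y = (KᵀK)⁻¹·Kᵀ·(x' − x̄) = [17]
z = y + H·x̄ = [17] + [-18] = [-1]

z = [-1]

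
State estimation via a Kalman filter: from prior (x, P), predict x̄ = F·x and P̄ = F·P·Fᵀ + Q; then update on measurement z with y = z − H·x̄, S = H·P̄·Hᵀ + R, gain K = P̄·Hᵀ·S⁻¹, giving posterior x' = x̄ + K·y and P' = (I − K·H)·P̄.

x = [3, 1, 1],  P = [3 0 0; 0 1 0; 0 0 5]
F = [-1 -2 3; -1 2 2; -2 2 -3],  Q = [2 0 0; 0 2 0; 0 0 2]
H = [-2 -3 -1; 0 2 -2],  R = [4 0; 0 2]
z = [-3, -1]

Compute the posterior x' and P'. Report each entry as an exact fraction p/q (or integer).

x̄ = F·x = [-2, 1, -7]
P̄ = F·P·Fᵀ + Q = [54 29 -43; 29 29 -20; -43 -20 63]
y = z − H·x̄ = [-11, -17]
S = H·P̄·Hᵀ + R = [600 -416; -416 530]
K = P̄·Hᵀ·S⁻¹ = [-1291/9059 1448/9059; -12741/72472 425/9059; -12533/72472 -4067/9059]
x' = x̄ + K·y = [-28533/9059, 154823/72472, 183671/72472]
P' = (I − K·H)·P̄ = [84442/9059 -40568/9059 -42016/9059; -40568/9059 175863/72472 172463/72472; -42016/9059 172463/72472 204999/72472]

x' = [-28533/9059, 154823/72472, 183671/72472]
P' = [84442/9059 -40568/9059 -42016/9059; -40568/9059 175863/72472 172463/72472; -42016/9059 172463/72472 204999/72472]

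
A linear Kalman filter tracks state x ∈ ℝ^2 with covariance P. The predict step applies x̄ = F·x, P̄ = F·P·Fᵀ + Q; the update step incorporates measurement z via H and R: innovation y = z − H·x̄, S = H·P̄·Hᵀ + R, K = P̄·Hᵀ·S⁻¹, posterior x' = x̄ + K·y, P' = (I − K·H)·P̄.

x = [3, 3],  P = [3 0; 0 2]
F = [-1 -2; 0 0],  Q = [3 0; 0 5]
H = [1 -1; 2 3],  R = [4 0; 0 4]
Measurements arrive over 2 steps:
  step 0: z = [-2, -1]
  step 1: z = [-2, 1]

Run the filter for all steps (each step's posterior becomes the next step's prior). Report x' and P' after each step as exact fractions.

step 0: x' = [-2309/1123, 965/1123], P' = [1512/1123 -700/1123; -700/1123 740/1123]
step 1: x' = [-548261/973513, 704525/973513], P' = [1088856/973513 -504100/973513; -504100/973513 593940/973513]

step 0: x̄ = F·x = [-9, 0]
step 0: P̄ = F·P·Fᵀ + Q = [14 0; 0 5]
step 0: y = z − H·x̄ = [7, 17]
step 0: S = H·P̄·Hᵀ + R = [23 13; 13 105]
step 0: K = P̄·Hᵀ·S⁻¹ = [553/1123 231/1123; -360/1123 205/1123]
step 0: x' = x̄ + K·y = [-2309/1123, 965/1123]
step 0: P' = (I − K·H)·P̄ = [1512/1123 -700/1123; -700/1123 740/1123]
step 1: x̄ = F·x = [379/1123, 0]
step 1: P̄ = F·P·Fᵀ + Q = [5041/1123 0; 0 5]
step 1: y = z − H·x̄ = [-2625/1123, 365/1123]
step 1: S = H·P̄·Hᵀ + R = [15148/1123 -6763/1123; -6763/1123 75191/1123]
step 1: K = P̄·Hᵀ·S⁻¹ = [398239/973513 166353/973513; -274510/973513 193405/973513]
step 1: x' = x̄ + K·y = [-548261/973513, 704525/973513]
step 1: P' = (I − K·H)·P̄ = [1088856/973513 -504100/973513; -504100/973513 593940/973513]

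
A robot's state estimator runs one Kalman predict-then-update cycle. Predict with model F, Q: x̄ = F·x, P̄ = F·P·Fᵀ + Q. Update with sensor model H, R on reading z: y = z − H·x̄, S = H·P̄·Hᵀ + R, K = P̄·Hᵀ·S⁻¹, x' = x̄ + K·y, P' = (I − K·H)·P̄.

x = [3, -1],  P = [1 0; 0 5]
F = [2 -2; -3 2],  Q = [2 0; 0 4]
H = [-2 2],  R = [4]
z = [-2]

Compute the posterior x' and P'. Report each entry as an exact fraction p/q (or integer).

x' = [-5/14, -85/56]
P' = [13/7 39/28; 39/28 215/112]

x̄ = F·x = [8, -11]
P̄ = F·P·Fᵀ + Q = [26 -26; -26 33]
y = z − H·x̄ = [36]
S = H·P̄·Hᵀ + R = [448]
K = P̄·Hᵀ·S⁻¹ = [-13/56; 59/224]
x' = x̄ + K·y = [-5/14, -85/56]
P' = (I − K·H)·P̄ = [13/7 39/28; 39/28 215/112]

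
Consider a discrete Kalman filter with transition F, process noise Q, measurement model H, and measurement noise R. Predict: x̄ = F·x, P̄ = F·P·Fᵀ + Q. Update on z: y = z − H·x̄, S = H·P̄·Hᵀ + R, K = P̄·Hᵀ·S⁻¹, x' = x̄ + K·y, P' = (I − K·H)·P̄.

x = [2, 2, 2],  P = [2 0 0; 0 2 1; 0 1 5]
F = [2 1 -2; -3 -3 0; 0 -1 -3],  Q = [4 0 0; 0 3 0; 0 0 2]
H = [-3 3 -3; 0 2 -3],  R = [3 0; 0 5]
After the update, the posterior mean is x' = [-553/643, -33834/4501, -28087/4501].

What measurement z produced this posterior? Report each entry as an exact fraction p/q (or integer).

z = [-1, 3]

x̄ = F·x = [2, -12, -8]
P̄ = F·P·Fᵀ + Q = [30 -12 27; -12 39 15; 27 15 55]
S = H·P̄·Hᵀ + R = [1551 819; 819 476]
K = P̄·Hᵀ·S⁻¹ = [-597/3215 318/3215; 1161/3215 -12423/22505; 709/3215 -14922/22505]
x' − x̄ = [-1839/643, 20178/4501, 7921/4501] = K·y
y = (KᵀK)⁻¹·Kᵀ·(x' − x̄) = [17, 3]
z = y + H·x̄ = [17, 3] + [-18, 0] = [-1, 3]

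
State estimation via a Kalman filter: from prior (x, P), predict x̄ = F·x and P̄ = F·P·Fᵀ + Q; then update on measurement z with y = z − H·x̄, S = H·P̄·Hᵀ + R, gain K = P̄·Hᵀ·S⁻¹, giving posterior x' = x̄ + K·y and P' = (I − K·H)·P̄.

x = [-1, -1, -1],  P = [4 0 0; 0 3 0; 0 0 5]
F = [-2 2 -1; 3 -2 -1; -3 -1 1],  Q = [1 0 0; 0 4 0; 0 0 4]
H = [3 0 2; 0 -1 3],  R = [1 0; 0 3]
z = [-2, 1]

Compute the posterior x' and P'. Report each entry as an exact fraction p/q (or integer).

x̄ = F·x = [1, 0, 3]
P̄ = F·P·Fᵀ + Q = [34 -31 13; -31 57 -35; 13 -35 48]
y = z − H·x̄ = [-11, -8]
S = H·P̄·Hᵀ + R = [655 568; 568 702]
K = P̄·Hᵀ·S⁻¹ = [25048/68593 -13427/68593; -11205/68593 -6763/68593; -493/9799 5795/19598]
x' = x̄ + K·y = [-14217/9799, 25337/9799, 11640/9799]
P' = (I − K·H)·P̄ = [65908/68593 -218733/68593 -12334/9799; -218733/68593 987780/68593 46071/9799; -12334/9799 46071/9799 36509/19598]

x' = [-14217/9799, 25337/9799, 11640/9799]
P' = [65908/68593 -218733/68593 -12334/9799; -218733/68593 987780/68593 46071/9799; -12334/9799 46071/9799 36509/19598]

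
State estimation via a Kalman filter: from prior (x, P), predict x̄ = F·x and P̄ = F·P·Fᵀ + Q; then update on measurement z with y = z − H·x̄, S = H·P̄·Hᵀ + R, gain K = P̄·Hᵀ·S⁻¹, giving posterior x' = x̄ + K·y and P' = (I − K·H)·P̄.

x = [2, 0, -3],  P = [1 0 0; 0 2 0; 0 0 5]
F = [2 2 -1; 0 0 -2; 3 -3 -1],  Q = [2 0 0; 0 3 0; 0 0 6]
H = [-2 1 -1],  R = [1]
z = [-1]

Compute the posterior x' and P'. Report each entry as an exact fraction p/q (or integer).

x̄ = F·x = [7, 6, 9]
P̄ = F·P·Fᵀ + Q = [19 10 -1; 10 23 10; -1 10 38]
y = z − H·x̄ = [16]
S = H·P̄·Hᵀ + R = [74]
K = P̄·Hᵀ·S⁻¹ = [-27/74; -7/74; -13/37]
x' = x̄ + K·y = [43/37, 166/37, 125/37]
P' = (I − K·H)·P̄ = [677/74 551/74 -388/37; 551/74 1653/74 279/37; -388/37 279/37 1068/37]

x' = [43/37, 166/37, 125/37]
P' = [677/74 551/74 -388/37; 551/74 1653/74 279/37; -388/37 279/37 1068/37]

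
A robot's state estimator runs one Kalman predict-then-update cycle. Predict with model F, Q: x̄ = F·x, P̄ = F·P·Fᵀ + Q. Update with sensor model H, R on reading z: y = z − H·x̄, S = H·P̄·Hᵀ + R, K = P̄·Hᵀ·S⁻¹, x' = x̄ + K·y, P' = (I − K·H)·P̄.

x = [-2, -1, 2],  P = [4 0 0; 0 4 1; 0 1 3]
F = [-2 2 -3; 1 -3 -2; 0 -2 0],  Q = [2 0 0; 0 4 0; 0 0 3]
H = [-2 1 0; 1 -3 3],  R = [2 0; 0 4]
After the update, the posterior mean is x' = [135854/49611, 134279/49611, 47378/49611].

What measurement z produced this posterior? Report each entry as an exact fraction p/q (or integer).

z = [-3, -3]

x̄ = F·x = [-4, -3, 2]
P̄ = F·P·Fᵀ + Q = [49 -9 -10; -9 68 28; -10 28 19]
S = H·P̄·Hᵀ + R = [302 -221; -221 326]
K = P̄·Hᵀ·S⁻¹ = [-24716/49611 -9755/49611; -473/49611 -19952/49611; 7471/49611 -566/49611]
x' − x̄ = [334298/49611, 283112/49611, -51844/49611] = K·y
y = (KᵀK)⁻¹·Kᵀ·(x' − x̄) = [-8, -14]
z = y + H·x̄ = [-8, -14] + [5, 11] = [-3, -3]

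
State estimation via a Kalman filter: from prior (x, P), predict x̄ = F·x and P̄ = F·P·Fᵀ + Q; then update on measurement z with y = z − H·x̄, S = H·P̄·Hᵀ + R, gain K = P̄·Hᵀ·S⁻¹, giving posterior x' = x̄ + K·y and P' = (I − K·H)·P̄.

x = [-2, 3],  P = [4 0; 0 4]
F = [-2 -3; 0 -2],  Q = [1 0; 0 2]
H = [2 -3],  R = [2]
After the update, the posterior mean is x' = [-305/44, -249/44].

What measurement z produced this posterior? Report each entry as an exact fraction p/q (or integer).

z = [3]

x̄ = F·x = [-5, -6]
P̄ = F·P·Fᵀ + Q = [53 24; 24 18]
S = H·P̄·Hᵀ + R = [88]
K = P̄·Hᵀ·S⁻¹ = [17/44; -3/44]
x' − x̄ = [-85/44, 15/44] = K·y
y = (KᵀK)⁻¹·Kᵀ·(x' − x̄) = [-5]
z = y + H·x̄ = [-5] + [8] = [3]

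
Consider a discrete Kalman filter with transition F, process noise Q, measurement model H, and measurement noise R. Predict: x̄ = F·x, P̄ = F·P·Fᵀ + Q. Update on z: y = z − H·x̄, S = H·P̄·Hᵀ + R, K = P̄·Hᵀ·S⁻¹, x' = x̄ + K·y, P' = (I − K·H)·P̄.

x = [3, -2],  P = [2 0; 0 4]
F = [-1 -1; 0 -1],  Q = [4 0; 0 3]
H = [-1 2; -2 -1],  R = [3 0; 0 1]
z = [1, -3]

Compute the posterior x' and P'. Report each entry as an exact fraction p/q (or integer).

x̄ = F·x = [-1, 2]
P̄ = F·P·Fᵀ + Q = [10 4; 4 7]
y = z − H·x̄ = [-4, -3]
S = H·P̄·Hᵀ + R = [25 -6; -6 64]
K = P̄·Hᵀ·S⁻¹ = [-4/23 -9/23; 275/782 -315/1564]
x' = x̄ + K·y = [20/23, 1873/1564]
P' = (I − K·H)·P̄ = [6/23 -3/23; -3/23 723/1564]

x' = [20/23, 1873/1564]
P' = [6/23 -3/23; -3/23 723/1564]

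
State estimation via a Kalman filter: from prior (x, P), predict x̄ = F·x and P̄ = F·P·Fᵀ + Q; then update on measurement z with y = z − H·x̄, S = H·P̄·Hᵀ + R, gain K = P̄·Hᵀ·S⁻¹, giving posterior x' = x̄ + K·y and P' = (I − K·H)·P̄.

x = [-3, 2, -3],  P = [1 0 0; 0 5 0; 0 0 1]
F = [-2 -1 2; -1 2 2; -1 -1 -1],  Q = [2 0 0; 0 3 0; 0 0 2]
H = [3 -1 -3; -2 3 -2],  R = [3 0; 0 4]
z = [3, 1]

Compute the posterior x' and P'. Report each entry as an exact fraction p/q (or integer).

x̄ = F·x = [-2, 1, 4]
P̄ = F·P·Fᵀ + Q = [15 -4 5; -4 28 -11; 5 -11 9]
y = z − H·x̄ = [22, 2]
S = H·P̄·Hᵀ + R = [115 -87; -87 572]
K = P̄·Hᵀ·S⁻¹ = [14924/58211 -3022/58211; 5914/58211 12501/58211; -5879/58211 -7102/58211]
x' = x̄ + K·y = [205862/58211, 213321/58211, 89302/58211]
P' = (I − K·H)·P̄ = [208605/58211 216132/58211 121637/58211; 216132/58211 246192/58211 128154/58211; 121637/58211 128154/58211 84798/58211]

x' = [205862/58211, 213321/58211, 89302/58211]
P' = [208605/58211 216132/58211 121637/58211; 216132/58211 246192/58211 128154/58211; 121637/58211 128154/58211 84798/58211]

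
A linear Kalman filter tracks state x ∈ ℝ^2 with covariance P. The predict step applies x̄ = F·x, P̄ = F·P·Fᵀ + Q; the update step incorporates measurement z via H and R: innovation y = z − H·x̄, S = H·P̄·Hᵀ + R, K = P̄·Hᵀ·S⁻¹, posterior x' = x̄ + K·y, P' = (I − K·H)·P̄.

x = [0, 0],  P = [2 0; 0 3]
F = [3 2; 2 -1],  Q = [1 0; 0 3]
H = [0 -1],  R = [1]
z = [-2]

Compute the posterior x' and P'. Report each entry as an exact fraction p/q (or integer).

x' = [4/5, 28/15]
P' = [143/5 2/5; 2/5 14/15]

x̄ = F·x = [0, 0]
P̄ = F·P·Fᵀ + Q = [31 6; 6 14]
y = z − H·x̄ = [-2]
S = H·P̄·Hᵀ + R = [15]
K = P̄·Hᵀ·S⁻¹ = [-2/5; -14/15]
x' = x̄ + K·y = [4/5, 28/15]
P' = (I − K·H)·P̄ = [143/5 2/5; 2/5 14/15]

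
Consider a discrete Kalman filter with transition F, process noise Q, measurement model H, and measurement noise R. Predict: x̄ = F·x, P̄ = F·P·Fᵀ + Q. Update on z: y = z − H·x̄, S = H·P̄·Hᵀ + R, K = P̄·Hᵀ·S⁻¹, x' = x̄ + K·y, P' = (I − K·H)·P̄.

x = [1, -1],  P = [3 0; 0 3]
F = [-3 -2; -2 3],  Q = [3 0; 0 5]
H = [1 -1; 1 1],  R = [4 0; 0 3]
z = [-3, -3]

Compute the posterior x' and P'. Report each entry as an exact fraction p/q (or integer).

x̄ = F·x = [-1, -5]
P̄ = F·P·Fᵀ + Q = [42 0; 0 44]
y = z − H·x̄ = [-7, 3]
S = H·P̄·Hᵀ + R = [90 -2; -2 89]
K = P̄·Hᵀ·S⁻¹ = [1911/4003 1932/4003; -1914/4003 1936/4003]
x' = x̄ + K·y = [-11584/4003, -809/4003]
P' = (I − K·H)·P̄ = [6720/4003 -924/4003; -924/4003 6732/4003]

x' = [-11584/4003, -809/4003]
P' = [6720/4003 -924/4003; -924/4003 6732/4003]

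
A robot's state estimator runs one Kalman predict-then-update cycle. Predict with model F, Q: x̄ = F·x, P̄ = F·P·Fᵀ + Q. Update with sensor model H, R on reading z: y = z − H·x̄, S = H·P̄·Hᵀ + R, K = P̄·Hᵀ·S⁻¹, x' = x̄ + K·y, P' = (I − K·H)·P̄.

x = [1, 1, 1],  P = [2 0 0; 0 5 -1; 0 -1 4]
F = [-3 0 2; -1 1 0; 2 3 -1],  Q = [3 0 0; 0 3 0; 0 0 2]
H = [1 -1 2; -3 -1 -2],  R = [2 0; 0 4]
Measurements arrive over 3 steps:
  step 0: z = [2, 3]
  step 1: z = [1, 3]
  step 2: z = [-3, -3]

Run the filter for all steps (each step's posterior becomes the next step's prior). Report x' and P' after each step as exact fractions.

step 0: x' = [-25127/16829, -16816/16829, 21322/16829], P' = [87174/16829 -66978/16829 -85130/16829; -66978/16829 71254/16829 69084/16829; -85130/16829 69084/16829 89349/16829]
step 1: x' = [134285235/348821048, -672558081/348821048, -173354561/174410524], P' = [1102662529/348821048 -734734851/348821048 -518165555/174410524; -734734851/348821048 869834249/348821048 380067873/174410524; -518165555/174410524 380067873/174410524 274803039/87205262]
step 2: x' = [12803703057845/4179519025723, -90096812616/4179519025723, -13040200928197/4179519025723], P' = [13162164917957/4179519025723 -8756996693901/4179519025723 -12363891178959/4179519025723; -8756996693901/4179519025723 10371201567713/4179519025723 9053705972819/4179519025723; -12363891178959/4179519025723 9053705972819/4179519025723 13111224281123/4179519025723]

step 0: x̄ = F·x = [-1, 0, 4]
step 0: P̄ = F·P·Fᵀ + Q = [37 4 -26; 4 10 12; -26 12 65]
step 0: y = z − H·x̄ = [-5, 8]
step 0: S = H·P̄·Hᵀ + R = [149 -145; -145 367]
step 0: K = P̄·Hᵀ·S⁻¹ = [-8054/16829 -6071/16829; -32/16829 -2122/16829; 12242/16829 1902/16829]
step 0: x' = x̄ + K·y = [-25127/16829, -16816/16829, 21322/16829]
step 0: P' = (I − K·H)·P̄ = [87174/16829 -66978/16829 -85130/16829; -66978/16829 71254/16829 69084/16829; -85130/16829 69084/16829 89349/16829]
step 1: x̄ = F·x = [118025/16829, 8311/16829, -122024/16829]
step 1: P̄ = F·P·Fᵀ + Q = [2214009/16829 770884/16829 -280346/16829; 770884/16829 342871/16829 -47822/16829; -280346/16829 -47822/16829 235269/16829]
step 1: y = z − H·x̄ = [151163/16829, 168825/16829]
step 1: S = H·P̄·Hᵀ + R = [1059750/16829 -3455696/16829; -3455696/16829 22347208/16829]
step 1: K = P̄·Hᵀ·S⁻¹ = [-29408105/87205262 -125147629/348821048; -10537201/87205262 -46475297/348821048; 25122341/43602631 18804159/174410524]
step 1: x' = x̄ + K·y = [134285235/348821048, -672558081/348821048, -173354561/174410524]
step 1: P' = (I − K·H)·P̄ = [1102662529/348821048 -734734851/348821048 -518165555/174410524; -734734851/348821048 869834249/348821048 380067873/174410524; -518165555/174410524 380067873/174410524 274803039/87205262]
step 2: x̄ = F·x = [-1096273949/348821048, -201710829/87205262, -1402394651/348821048]
step 2: P̄ = F·P·Fᵀ + Q = [27803247849/348821048 2276281463/87205262 -4895289121/348821048; 2276281463/87205262 561053703/43602631 -164388579/87205262; -4895289121/348821048 -164388579/87205262 4803704361/348821048]
step 2: y = z − H·x̄ = [2047756791/348821048, -7946917609/348821048]
step 2: S = H·P̄·Hᵀ + R = [17042946089/348821048 -40763566695/348821048; -40763566695/348821048 268584830297/348821048]
step 2: K = P̄·Hᵀ·S⁻¹ = [-1404310373030/4179519025723 -1500428925513/4179519025723; -510393157988/4179519025723 -551905857912/4179519025723; 2402425705234/4179519025723 453879750453/4179519025723]
step 2: x' = x̄ + K·y = [12803703057845/4179519025723, -90096812616/4179519025723, -13040200928197/4179519025723]
step 2: P' = (I − K·H)·P̄ = [13162164917957/4179519025723 -8756996693901/4179519025723 -12363891178959/4179519025723; -8756996693901/4179519025723 10371201567713/4179519025723 9053705972819/4179519025723; -12363891178959/4179519025723 9053705972819/4179519025723 13111224281123/4179519025723]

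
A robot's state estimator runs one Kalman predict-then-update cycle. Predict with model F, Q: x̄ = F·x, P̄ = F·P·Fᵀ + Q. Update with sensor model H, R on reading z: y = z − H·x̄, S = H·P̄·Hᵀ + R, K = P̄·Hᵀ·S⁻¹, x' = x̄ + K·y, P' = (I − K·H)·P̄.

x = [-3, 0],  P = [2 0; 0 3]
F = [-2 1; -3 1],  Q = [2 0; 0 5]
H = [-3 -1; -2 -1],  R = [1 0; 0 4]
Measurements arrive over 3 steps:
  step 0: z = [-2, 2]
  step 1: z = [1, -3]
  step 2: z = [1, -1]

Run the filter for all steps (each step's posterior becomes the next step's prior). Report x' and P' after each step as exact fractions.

step 0: x' = [553/1187, 148/1187], P' = [617/1187 -1522/1187; -1522/1187 4624/1187]
step 1: x' = [-30235/82261, 55128/82261], P' = [40401/82261 -98251/82261; -98251/82261 298411/82261]
step 2: x' = [-15232018/42931411, 15209223/42931411], P' = [42169999/85862822 -51275625/42931411; -51275625/42931411 155725002/42931411]

step 0: x̄ = F·x = [6, 9]
step 0: P̄ = F·P·Fᵀ + Q = [13 15; 15 26]
step 0: y = z − H·x̄ = [25, 23]
step 0: S = H·P̄·Hᵀ + R = [234 179; 179 142]
step 0: K = P̄·Hᵀ·S⁻¹ = [-329/1187 72/1187; -58/1187 -395/1187]
step 0: x' = x̄ + K·y = [553/1187, 148/1187]
step 0: P' = (I − K·H)·P̄ = [617/1187 -1522/1187; -1522/1187 4624/1187]
step 1: x̄ = F·x = [-958/1187, -1511/1187]
step 1: P̄ = F·P·Fᵀ + Q = [15554/1187 15936/1187; 15936/1187 25244/1187]
step 1: y = z − H·x̄ = [-3198/1187, -6988/1187]
step 1: S = H·P̄·Hᵀ + R = [262033/1187 198248/1187; 198248/1187 155952/1187]
step 1: K = P̄·Hᵀ·S⁻¹ = [-22952/82261 17449/329044; -3658/82261 -101909/329044]
step 1: x' = x̄ + K·y = [-30235/82261, 55128/82261]
step 1: P' = (I − K·H)·P̄ = [40401/82261 -98251/82261; -98251/82261 298411/82261]
step 2: x̄ = F·x = [115598/82261, 145833/82261]
step 2: P̄ = F·P·Fᵀ + Q = [1017541/82261 1032072/82261; 1032072/82261 1662831/82261]
step 2: y = z − H·x̄ = [574888/82261, 294768/82261]
step 2: S = H·P̄·Hᵀ + R = [17095393/82261 12928437/82261; 12928437/82261 10190327/82261]
step 2: K = P̄·Hᵀ·S⁻¹ = [-23958747/85862822 4552813/85862822; -1898127/42931411 -13293438/42931411]
step 2: x' = x̄ + K·y = [-15232018/42931411, 15209223/42931411]
step 2: P' = (I − K·H)·P̄ = [42169999/85862822 -51275625/42931411; -51275625/42931411 155725002/42931411]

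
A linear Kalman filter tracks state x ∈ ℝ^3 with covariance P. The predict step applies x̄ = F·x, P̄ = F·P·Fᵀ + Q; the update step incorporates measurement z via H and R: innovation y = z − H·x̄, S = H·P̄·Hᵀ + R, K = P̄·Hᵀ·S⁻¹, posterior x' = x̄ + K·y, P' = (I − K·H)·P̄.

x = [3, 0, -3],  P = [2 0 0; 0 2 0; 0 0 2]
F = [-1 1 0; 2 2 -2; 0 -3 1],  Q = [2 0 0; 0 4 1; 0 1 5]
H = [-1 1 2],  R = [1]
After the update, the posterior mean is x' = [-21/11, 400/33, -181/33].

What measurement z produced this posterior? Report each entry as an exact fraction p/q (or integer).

x̄ = F·x = [-3, 12, -3]
P̄ = F·P·Fᵀ + Q = [6 0 -6; 0 28 -15; -6 -15 25]
S = H·P̄·Hᵀ + R = [99]
K = P̄·Hᵀ·S⁻¹ = [-2/11; -2/99; 41/99]
x' − x̄ = [12/11, 4/33, -82/33] = K·y
y = (KᵀK)⁻¹·Kᵀ·(x' − x̄) = [-6]
z = y + H·x̄ = [-6] + [9] = [3]

z = [3]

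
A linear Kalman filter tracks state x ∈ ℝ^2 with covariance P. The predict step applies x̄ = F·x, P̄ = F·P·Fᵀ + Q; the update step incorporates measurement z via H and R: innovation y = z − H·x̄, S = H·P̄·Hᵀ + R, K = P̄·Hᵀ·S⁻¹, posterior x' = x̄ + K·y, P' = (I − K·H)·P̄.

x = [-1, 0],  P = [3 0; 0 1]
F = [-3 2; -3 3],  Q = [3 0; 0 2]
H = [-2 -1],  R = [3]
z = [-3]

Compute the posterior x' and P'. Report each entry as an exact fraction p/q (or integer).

x' = [107/103, 101/103]
P' = [305/309 -307/309; -307/309 926/309]

x̄ = F·x = [3, 3]
P̄ = F·P·Fᵀ + Q = [34 33; 33 38]
y = z − H·x̄ = [6]
S = H·P̄·Hᵀ + R = [309]
K = P̄·Hᵀ·S⁻¹ = [-101/309; -104/309]
x' = x̄ + K·y = [107/103, 101/103]
P' = (I − K·H)·P̄ = [305/309 -307/309; -307/309 926/309]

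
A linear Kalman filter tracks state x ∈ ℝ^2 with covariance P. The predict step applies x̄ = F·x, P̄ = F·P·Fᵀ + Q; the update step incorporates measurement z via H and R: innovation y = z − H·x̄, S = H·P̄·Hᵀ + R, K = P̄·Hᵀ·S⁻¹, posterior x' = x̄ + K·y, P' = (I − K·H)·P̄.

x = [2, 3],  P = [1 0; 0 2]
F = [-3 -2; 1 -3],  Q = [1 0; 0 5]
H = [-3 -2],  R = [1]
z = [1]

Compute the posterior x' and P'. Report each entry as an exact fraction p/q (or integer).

x' = [-876/367, 1106/367]
P' = [1422/367 -2097/367; -2097/367 3183/367]

x̄ = F·x = [-12, -7]
P̄ = F·P·Fᵀ + Q = [18 9; 9 24]
y = z − H·x̄ = [-49]
S = H·P̄·Hᵀ + R = [367]
K = P̄·Hᵀ·S⁻¹ = [-72/367; -75/367]
x' = x̄ + K·y = [-876/367, 1106/367]
P' = (I − K·H)·P̄ = [1422/367 -2097/367; -2097/367 3183/367]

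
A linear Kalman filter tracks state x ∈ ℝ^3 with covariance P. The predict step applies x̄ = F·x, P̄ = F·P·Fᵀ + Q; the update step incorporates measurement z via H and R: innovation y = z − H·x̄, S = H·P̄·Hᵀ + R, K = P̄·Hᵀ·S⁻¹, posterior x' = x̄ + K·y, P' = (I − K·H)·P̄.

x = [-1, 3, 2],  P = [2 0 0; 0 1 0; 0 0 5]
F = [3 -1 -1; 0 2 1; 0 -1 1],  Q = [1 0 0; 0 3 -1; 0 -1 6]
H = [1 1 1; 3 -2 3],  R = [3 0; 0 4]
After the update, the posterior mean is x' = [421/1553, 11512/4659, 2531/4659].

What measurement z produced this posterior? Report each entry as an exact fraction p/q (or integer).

x̄ = F·x = [-8, 8, -1]
P̄ = F·P·Fᵀ + Q = [25 -7 -4; -7 12 2; -4 2 12]
S = H·P̄·Hᵀ + R = [34 58; 58 373]
K = P̄·Hᵀ·S⁻¹ = [126/1553 301/1553; 4873/9318 -866/4659; 1285/4659 50/4659]
x' − x̄ = [12845/1553, -25760/4659, 7190/4659] = K·y
y = (KᵀK)⁻¹·Kᵀ·(x' − x̄) = [4, 41]
z = y + H·x̄ = [4, 41] + [-1, -43] = [3, -2]

z = [3, -2]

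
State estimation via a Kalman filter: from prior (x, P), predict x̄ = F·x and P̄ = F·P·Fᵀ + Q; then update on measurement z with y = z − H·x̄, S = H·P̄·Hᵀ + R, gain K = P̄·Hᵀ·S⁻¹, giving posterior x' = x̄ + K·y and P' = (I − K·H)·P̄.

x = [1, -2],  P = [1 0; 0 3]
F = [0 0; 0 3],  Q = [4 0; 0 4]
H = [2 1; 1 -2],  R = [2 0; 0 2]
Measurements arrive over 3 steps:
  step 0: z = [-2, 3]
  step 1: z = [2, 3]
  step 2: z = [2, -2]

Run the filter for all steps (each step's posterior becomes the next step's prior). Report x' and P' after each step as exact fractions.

step 0: x' = [-2/11, -260/157], P' = [4/11 0; 0 62/157]
step 1: x' = [14/11, -1576/1561], P' = [4/11 0; 0 593/1561]
step 2: x' = [4/11, 60030/61027], P' = [4/11 0; 0 23162/61027]

step 0: x̄ = F·x = [0, -6]
step 0: P̄ = F·P·Fᵀ + Q = [4 0; 0 31]
step 0: y = z − H·x̄ = [4, -9]
step 0: S = H·P̄·Hᵀ + R = [49 -54; -54 130]
step 0: K = P̄·Hᵀ·S⁻¹ = [4/11 2/11; 31/157 -62/157]
step 0: x' = x̄ + K·y = [-2/11, -260/157]
step 0: P' = (I − K·H)·P̄ = [4/11 0; 0 62/157]
step 1: x̄ = F·x = [0, -780/157]
step 1: P̄ = F·P·Fᵀ + Q = [4 0; 0 1186/157]
step 1: y = z − H·x̄ = [1094/157, -1089/157]
step 1: S = H·P̄·Hᵀ + R = [4012/157 -1116/157; -1116/157 5686/157]
step 1: K = P̄·Hᵀ·S⁻¹ = [4/11 2/11; 593/3122 -593/1561]
step 1: x' = x̄ + K·y = [14/11, -1576/1561]
step 1: P' = (I − K·H)·P̄ = [4/11 0; 0 593/1561]
step 2: x̄ = F·x = [0, -4728/1561]
step 2: P̄ = F·P·Fᵀ + Q = [4 0; 0 11581/1561]
step 2: y = z − H·x̄ = [7850/1561, -12578/1561]
step 2: S = H·P̄·Hᵀ + R = [39679/1561 -10674/1561; -10674/1561 55690/1561]
step 2: K = P̄·Hᵀ·S⁻¹ = [4/11 2/11; 11581/61027 -23162/61027]
step 2: x' = x̄ + K·y = [4/11, 60030/61027]
step 2: P' = (I − K·H)·P̄ = [4/11 0; 0 23162/61027]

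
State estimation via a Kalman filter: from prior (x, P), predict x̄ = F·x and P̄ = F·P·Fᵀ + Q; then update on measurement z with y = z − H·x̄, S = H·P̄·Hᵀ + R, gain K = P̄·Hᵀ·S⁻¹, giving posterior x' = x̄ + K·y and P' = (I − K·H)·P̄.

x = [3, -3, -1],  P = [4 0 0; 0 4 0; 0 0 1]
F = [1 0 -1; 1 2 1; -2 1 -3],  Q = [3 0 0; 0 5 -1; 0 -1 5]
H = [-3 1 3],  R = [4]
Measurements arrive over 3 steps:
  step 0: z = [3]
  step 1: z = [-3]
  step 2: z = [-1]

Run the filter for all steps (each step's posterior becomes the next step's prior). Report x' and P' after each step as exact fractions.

step 0: x̄ = F·x = [4, -4, -6]
step 0: P̄ = F·P·Fᵀ + Q = [8 3 -5; 3 26 -4; -5 -4 34]
step 0: y = z − H·x̄ = [37]
step 0: S = H·P̄·Hᵀ + R = [456]
step 0: K = P̄·Hᵀ·S⁻¹ = [-3/38; 5/456; 113/456]
step 0: x' = x̄ + K·y = [41/38, -1639/456, 1445/456]
step 0: P' = (I − K·H)·P̄ = [98/19 129/38 149/38; 129/38 11831/456 -2389/456; 149/38 -2389/456 2735/456]
step 1: x̄ = F·x = [-953/456, -447/152, -3479/228]
step 1: P̄ = F·P·Fᵀ + Q = [2879/456 2497/152 2825/228; 2497/152 18301/152 1443/76; 2825/228 1443/76 19433/114]
step 1: y = z − H·x̄ = [1499/38]
step 1: S = H·P̄·Hᵀ + R = [28647/19]
step 1: K = P̄·Hᵀ·S⁻¹ = [439/19098; 4867/57294; 9371/28647]
step 1: x' = x̄ + K·y = [-90383/76392, 94003/229176, -269827/114588]
step 1: P' = (I − K·H)·P̄ = [140483/25464 1030033/76392 40223/38196; 1030033/76392 25099651/229176 -2625247/114588; 40223/38196 -2625247/114588 522865/57294]
step 2: x̄ = F·x = [268505/229176, -207599/76392, 2255263/229176]
step 2: P̄ = F·P·Fᵀ + Q = [3560659/229176 5284691/76392 11844941/229176; 5284691/76392 10749043/25464 18980845/76392; 11844941/229176 18980845/76392 72164683/229176]
step 2: y = z − H·x̄ = [-618517/25464]
step 2: S = H·P̄·Hᵀ + R = [30092889/8488]
step 2: K = P̄·Hᵀ·S⁻¹ = [4522991/90278667; 2716133/10030963; 26433529/90278667]
step 2: x' = x̄ + K·y = [-1363796/30092889, -839107115/90278667, 246342784/90278667]
step 2: P' = (I − K·H)·P̄ = [599253499/90278667 1903322873/90278667 -29156804/90278667; 1903322873/90278667 4880636941/30092889 -2944720472/90278667; -29156804/90278667 -2944720472/90278667 329220464/30092889]

step 0: x' = [41/38, -1639/456, 1445/456], P' = [98/19 129/38 149/38; 129/38 11831/456 -2389/456; 149/38 -2389/456 2735/456]
step 1: x' = [-90383/76392, 94003/229176, -269827/114588], P' = [140483/25464 1030033/76392 40223/38196; 1030033/76392 25099651/229176 -2625247/114588; 40223/38196 -2625247/114588 522865/57294]
step 2: x' = [-1363796/30092889, -839107115/90278667, 246342784/90278667], P' = [599253499/90278667 1903322873/90278667 -29156804/90278667; 1903322873/90278667 4880636941/30092889 -2944720472/90278667; -29156804/90278667 -2944720472/90278667 329220464/30092889]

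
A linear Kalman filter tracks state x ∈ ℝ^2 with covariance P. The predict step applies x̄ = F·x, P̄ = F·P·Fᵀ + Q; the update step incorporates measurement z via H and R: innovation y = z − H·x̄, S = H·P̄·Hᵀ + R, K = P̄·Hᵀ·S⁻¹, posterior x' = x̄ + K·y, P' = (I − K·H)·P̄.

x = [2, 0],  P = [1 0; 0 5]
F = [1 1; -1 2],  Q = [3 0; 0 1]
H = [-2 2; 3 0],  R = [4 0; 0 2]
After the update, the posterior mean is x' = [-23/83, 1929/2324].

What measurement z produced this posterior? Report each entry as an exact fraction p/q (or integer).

z = [3, -1]

x̄ = F·x = [2, -2]
P̄ = F·P·Fᵀ + Q = [9 9; 9 22]
S = H·P̄·Hᵀ + R = [56 0; 0 83]
K = P̄·Hᵀ·S⁻¹ = [0 27/83; 13/28 27/83]
x' − x̄ = [-189/83, 6577/2324] = K·y
y = (KᵀK)⁻¹·Kᵀ·(x' − x̄) = [11, -7]
z = y + H·x̄ = [11, -7] + [-8, 6] = [3, -1]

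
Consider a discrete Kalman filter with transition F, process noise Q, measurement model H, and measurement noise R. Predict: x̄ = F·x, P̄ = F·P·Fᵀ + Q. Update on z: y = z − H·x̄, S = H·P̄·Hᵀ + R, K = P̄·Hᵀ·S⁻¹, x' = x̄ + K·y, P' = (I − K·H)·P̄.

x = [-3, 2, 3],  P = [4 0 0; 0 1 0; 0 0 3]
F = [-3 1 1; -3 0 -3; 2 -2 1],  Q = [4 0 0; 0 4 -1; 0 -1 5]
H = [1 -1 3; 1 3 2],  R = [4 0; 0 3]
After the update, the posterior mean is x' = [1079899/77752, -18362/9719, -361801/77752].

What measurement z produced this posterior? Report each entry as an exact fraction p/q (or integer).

z = [2, -1]

x̄ = F·x = [14, 0, -7]
P̄ = F·P·Fᵀ + Q = [44 27 -23; 27 67 -34; -23 -34 28]
S = H·P̄·Hᵀ + R = [379 -288; -288 424]
K = P̄·Hᵀ·S⁻¹ = [88/9719 14965/77752; -1766/9719 2468/9719; 2551/9719 1209/77752]
x' − x̄ = [-8629/77752, -18362/9719, 182463/77752] = K·y
y = (KᵀK)⁻¹·Kᵀ·(x' − x̄) = [9, -1]
z = y + H·x̄ = [9, -1] + [-7, 0] = [2, -1]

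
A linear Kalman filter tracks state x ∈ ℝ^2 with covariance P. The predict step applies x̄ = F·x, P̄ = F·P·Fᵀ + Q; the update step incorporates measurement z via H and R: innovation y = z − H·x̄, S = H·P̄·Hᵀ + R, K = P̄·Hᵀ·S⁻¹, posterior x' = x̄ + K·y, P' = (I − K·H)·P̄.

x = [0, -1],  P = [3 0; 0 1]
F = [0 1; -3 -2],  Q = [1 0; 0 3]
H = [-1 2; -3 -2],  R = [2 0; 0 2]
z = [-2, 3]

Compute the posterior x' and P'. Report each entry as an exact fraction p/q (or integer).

x' = [-378/1163, -1243/1163]
P' = [258/1163 -130/1163; -130/1163 354/1163]

x̄ = F·x = [-1, 2]
P̄ = F·P·Fᵀ + Q = [2 -2; -2 34]
y = z − H·x̄ = [-7, 4]
S = H·P̄·Hᵀ + R = [148 -122; -122 132]
K = P̄·Hᵀ·S⁻¹ = [-259/1163 -257/1163; 419/1163 -159/1163]
x' = x̄ + K·y = [-378/1163, -1243/1163]
P' = (I − K·H)·P̄ = [258/1163 -130/1163; -130/1163 354/1163]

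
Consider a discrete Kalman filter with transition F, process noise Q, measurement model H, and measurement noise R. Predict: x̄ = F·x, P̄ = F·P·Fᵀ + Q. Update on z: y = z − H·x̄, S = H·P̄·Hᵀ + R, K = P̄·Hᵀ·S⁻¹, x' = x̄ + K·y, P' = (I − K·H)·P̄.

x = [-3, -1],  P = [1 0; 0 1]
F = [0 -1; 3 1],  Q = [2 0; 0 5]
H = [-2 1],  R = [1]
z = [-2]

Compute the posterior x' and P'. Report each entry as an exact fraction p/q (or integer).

x̄ = F·x = [1, -10]
P̄ = F·P·Fᵀ + Q = [3 -1; -1 15]
y = z − H·x̄ = [10]
S = H·P̄·Hᵀ + R = [32]
K = P̄·Hᵀ·S⁻¹ = [-7/32; 17/32]
x' = x̄ + K·y = [-19/16, -75/16]
P' = (I − K·H)·P̄ = [47/32 87/32; 87/32 191/32]

x' = [-19/16, -75/16]
P' = [47/32 87/32; 87/32 191/32]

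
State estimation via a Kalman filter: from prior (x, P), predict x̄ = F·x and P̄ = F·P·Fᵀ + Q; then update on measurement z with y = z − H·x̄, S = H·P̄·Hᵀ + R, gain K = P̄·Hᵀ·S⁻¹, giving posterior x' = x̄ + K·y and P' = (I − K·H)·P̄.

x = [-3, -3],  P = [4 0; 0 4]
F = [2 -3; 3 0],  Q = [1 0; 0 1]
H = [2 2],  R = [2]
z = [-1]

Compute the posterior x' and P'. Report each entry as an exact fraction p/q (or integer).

x̄ = F·x = [3, -9]
P̄ = F·P·Fᵀ + Q = [53 24; 24 37]
y = z − H·x̄ = [11]
S = H·P̄·Hᵀ + R = [554]
K = P̄·Hᵀ·S⁻¹ = [77/277; 61/277]
x' = x̄ + K·y = [1678/277, -1822/277]
P' = (I − K·H)·P̄ = [2823/277 -2746/277; -2746/277 2807/277]

x' = [1678/277, -1822/277]
P' = [2823/277 -2746/277; -2746/277 2807/277]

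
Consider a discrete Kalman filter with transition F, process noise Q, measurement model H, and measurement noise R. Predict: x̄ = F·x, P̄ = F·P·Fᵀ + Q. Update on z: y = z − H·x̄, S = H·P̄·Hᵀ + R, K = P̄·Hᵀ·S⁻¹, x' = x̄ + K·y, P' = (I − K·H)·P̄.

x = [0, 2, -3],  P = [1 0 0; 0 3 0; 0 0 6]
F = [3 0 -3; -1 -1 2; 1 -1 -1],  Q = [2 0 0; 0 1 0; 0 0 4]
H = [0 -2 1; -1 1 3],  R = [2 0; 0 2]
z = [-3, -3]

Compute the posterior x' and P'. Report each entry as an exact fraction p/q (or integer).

x̄ = F·x = [9, -8, 1]
P̄ = F·P·Fᵀ + Q = [65 -39 21; -39 29 -10; 21 -10 14]
y = z − H·x̄ = [-20, 11]
S = H·P̄·Hᵀ + R = [172 -65; -65 114]
K = P̄·Hᵀ·S⁻¹ = [8621/15383 -617/15383; -5282/15383 2116/15383; 4591/15383 4102/15383]
x' = x̄ + K·y = [-40760/15383, 5852/15383, -31315/15383]
P' = (I − K·H)·P̄ = [121119/15383 9737/15383 36716/15383; 9737/15383 6523/15383 2482/15383; 36716/15383 2482/15383 14146/15383]

x' = [-40760/15383, 5852/15383, -31315/15383]
P' = [121119/15383 9737/15383 36716/15383; 9737/15383 6523/15383 2482/15383; 36716/15383 2482/15383 14146/15383]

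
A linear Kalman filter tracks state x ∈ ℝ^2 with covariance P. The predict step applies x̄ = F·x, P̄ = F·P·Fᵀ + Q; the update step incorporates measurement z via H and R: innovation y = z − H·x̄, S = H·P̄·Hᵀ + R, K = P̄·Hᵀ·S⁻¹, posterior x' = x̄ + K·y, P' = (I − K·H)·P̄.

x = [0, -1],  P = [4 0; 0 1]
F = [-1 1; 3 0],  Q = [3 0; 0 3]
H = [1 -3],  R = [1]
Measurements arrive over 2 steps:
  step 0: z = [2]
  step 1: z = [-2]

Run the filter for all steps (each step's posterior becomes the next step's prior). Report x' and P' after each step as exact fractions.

step 0: x̄ = F·x = [-1, 0]
step 0: P̄ = F·P·Fᵀ + Q = [8 -12; -12 39]
step 0: y = z − H·x̄ = [3]
step 0: S = H·P̄·Hᵀ + R = [432]
step 0: K = P̄·Hᵀ·S⁻¹ = [11/108; -43/144]
step 0: x' = x̄ + K·y = [-25/36, -43/48]
step 0: P' = (I − K·H)·P̄ = [95/27 41/36; 41/36 23/48]
step 1: x̄ = F·x = [-29/144, -25/12]
step 1: P̄ = F·P·Fᵀ + Q = [2039/432 -257/36; -257/36 104/3]
step 1: y = z − H·x̄ = [-1159/144]
step 1: S = H·P̄·Hᵀ + R = [155759/432]
step 1: K = P̄·Hᵀ·S⁻¹ = [11291/155759; -48012/155759]
step 1: x' = x̄ + K·y = [-122245/155759, 61932/155759]
step 1: P' = (I − K·H)·P̄ = [440060/155759 142923/155759; 142923/155759 63645/155759]

step 0: x' = [-25/36, -43/48], P' = [95/27 41/36; 41/36 23/48]
step 1: x' = [-122245/155759, 61932/155759], P' = [440060/155759 142923/155759; 142923/155759 63645/155759]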